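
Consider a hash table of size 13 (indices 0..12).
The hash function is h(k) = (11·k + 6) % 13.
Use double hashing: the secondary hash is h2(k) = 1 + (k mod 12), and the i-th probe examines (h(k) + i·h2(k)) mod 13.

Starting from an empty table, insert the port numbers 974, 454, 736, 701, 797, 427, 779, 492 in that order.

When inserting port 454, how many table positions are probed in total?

2

Insert 974: h=8, slot 8 empty → index 8.
Insert 454: h=8, h2=11, slot 8 occupied → index 6.
Insert 736: h=3, slot 3 empty → index 3.
Insert 701: h=8, h2=6, slot 8 occupied → index 1.
Insert 797: h=11, slot 11 empty → index 11.
Insert 427: h=10, slot 10 empty → index 10.
Insert 779: h=8, h2=12, slot 8 occupied → index 7.
Insert 492: h=10, h2=1, slots 10,11 occupied → index 12.
Table: [-, 701, -, 736, -, -, 454, 779, 974, -, 427, 797, 492]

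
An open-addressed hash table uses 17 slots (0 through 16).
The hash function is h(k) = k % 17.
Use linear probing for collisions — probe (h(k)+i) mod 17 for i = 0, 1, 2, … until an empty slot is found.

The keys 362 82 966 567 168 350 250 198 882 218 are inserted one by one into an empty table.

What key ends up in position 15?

966

Insert 362: h=5, slot 5 empty -> index 5.
Insert 82: h=14, slot 14 empty -> index 14.
Insert 966: h=14, slot 14 occupied -> index 15.
Insert 567: h=6, slot 6 empty -> index 6.
Insert 168: h=15, slot 15 occupied -> index 16.
Insert 350: h=10, slot 10 empty -> index 10.
Insert 250: h=12, slot 12 empty -> index 12.
Insert 198: h=11, slot 11 empty -> index 11.
Insert 882: h=15, slots 15,16 occupied -> index 0.
Insert 218: h=14, slots 14,15,16,0 occupied -> index 1.
Table: [882, 218, ∅, ∅, ∅, 362, 567, ∅, ∅, ∅, 350, 198, 250, ∅, 82, 966, 168]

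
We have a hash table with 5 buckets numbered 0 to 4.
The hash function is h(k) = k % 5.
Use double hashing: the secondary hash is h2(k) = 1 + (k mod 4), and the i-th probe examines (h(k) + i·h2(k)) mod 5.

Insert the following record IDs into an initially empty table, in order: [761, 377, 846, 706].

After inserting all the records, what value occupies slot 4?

761 hashes to 1; slot 1 is free -> place at 1.
377 hashes to 2; slot 2 is free -> place at 2.
846 hashes to 1, h2=3; 1 taken -> place at 4.
706 hashes to 1, h2=3; 1,4,2 taken -> place at 0.
Table: [706, 761, 377, _, 846]

846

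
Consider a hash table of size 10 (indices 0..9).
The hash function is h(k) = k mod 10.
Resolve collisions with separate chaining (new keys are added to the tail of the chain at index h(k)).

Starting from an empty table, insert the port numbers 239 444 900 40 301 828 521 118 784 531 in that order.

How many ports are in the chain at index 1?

239 → bucket 9
444 → bucket 4
900 → bucket 0
40 → bucket 0 (collision)
301 → bucket 1
828 → bucket 8
521 → bucket 1 (collision)
118 → bucket 8 (collision)
784 → bucket 4 (collision)
531 → bucket 1 (collision)
Final buckets:
0: 900 -> 40
1: 301 -> 521 -> 531
2: _
3: _
4: 444 -> 784
5: _
6: _
7: _
8: 828 -> 118
9: 239

3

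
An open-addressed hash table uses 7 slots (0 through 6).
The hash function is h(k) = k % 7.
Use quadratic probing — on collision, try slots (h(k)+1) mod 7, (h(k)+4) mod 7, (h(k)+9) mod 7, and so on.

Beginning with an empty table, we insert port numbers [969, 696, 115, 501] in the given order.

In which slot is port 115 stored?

969: h=3 -> slot 3
696: h=3, probe 3,4 -> slot 4
115: h=3, probe 3,4,0 -> slot 0
501: h=4, probe 4,5 -> slot 5
Table: [115, ∅, ∅, 969, 696, 501, ∅]

0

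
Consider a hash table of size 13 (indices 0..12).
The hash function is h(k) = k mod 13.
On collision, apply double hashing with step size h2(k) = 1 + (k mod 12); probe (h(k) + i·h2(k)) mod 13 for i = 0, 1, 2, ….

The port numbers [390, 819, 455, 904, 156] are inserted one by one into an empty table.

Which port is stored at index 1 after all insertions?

390: h=0 => slot 0
819: h=0, h2=4, probe 0,4 => slot 4
455: h=0, h2=12, probe 0,12 => slot 12
904: h=7 => slot 7
156: h=0, h2=1, probe 0,1 => slot 1
Table: [390, 156, _, _, 819, _, _, 904, _, _, _, _, 455]

156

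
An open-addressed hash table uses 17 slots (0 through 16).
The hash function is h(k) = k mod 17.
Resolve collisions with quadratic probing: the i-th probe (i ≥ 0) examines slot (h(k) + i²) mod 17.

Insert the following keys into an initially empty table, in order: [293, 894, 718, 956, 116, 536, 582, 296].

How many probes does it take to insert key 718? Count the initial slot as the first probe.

293 hashes to 4; slot 4 is free -> place at 4.
894 hashes to 10; slot 10 is free -> place at 10.
718 hashes to 4; 4 taken -> place at 5.
956 hashes to 4; 4,5 taken -> place at 8.
116 hashes to 14; slot 14 is free -> place at 14.
536 hashes to 9; slot 9 is free -> place at 9.
582 hashes to 4; 4,5,8 taken -> place at 13.
296 hashes to 7; slot 7 is free -> place at 7.
Table: [., ., ., ., 293, 718, ., 296, 956, 536, 894, ., ., 582, 116, ., .]

2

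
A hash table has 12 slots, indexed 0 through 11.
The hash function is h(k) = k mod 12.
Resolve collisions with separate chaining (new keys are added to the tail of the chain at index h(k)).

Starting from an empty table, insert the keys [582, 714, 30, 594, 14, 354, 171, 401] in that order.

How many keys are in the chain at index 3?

Insert 582: h=6, bucket 6 empty → new chain.
Insert 714: h=6, bucket 6 nonempty → append to chain.
Insert 30: h=6, bucket 6 nonempty → append to chain.
Insert 594: h=6, bucket 6 nonempty → append to chain.
Insert 14: h=2, bucket 2 empty → new chain.
Insert 354: h=6, bucket 6 nonempty → append to chain.
Insert 171: h=3, bucket 3 empty → new chain.
Insert 401: h=5, bucket 5 empty → new chain.
Final buckets:
0: .
1: .
2: 14
3: 171
4: .
5: 401
6: 582 -> 714 -> 30 -> 594 -> 354
7: .
8: .
9: .
10: .
11: .

1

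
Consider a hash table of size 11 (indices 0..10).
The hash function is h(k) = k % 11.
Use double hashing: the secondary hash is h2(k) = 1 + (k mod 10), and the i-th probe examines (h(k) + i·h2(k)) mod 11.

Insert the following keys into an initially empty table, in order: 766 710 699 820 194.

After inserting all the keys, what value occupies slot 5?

699

Insert 766: h=7, slot 7 empty -> index 7.
Insert 710: h=6, slot 6 empty -> index 6.
Insert 699: h=6, h2=10, slot 6 occupied -> index 5.
Insert 820: h=6, h2=1, slots 6,7 occupied -> index 8.
Insert 194: h=7, h2=5, slot 7 occupied -> index 1.
Table: [—, 194, —, —, —, 699, 710, 766, 820, —, —]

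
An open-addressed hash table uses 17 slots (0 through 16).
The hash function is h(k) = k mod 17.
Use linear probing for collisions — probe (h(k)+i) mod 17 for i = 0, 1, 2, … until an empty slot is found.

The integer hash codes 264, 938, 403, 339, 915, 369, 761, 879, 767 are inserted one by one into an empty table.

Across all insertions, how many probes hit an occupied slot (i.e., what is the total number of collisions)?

264 hashes to 9; slot 9 is free → place at 9.
938 hashes to 3; slot 3 is free → place at 3.
403 hashes to 12; slot 12 is free → place at 12.
339 hashes to 16; slot 16 is free → place at 16.
915 hashes to 14; slot 14 is free → place at 14.
369 hashes to 12; 12 taken → place at 13.
761 hashes to 13; 13,14 taken → place at 15.
879 hashes to 12; 12,13,14,15,16 taken → place at 0.
767 hashes to 2; slot 2 is free → place at 2.
Table: [879, ., 767, 938, ., ., ., ., ., 264, ., ., 403, 369, 915, 761, 339]

8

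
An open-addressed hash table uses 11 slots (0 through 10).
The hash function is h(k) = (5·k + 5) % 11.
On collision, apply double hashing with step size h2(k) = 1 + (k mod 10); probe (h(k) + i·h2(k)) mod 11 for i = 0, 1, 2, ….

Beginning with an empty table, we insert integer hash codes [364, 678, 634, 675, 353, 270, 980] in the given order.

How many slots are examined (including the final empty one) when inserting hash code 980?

6

364: h=10 -> slot 10
678: h=7 -> slot 7
634: h=7, h2=5, probe 7,1 -> slot 1
675: h=3 -> slot 3
353: h=10, h2=4, probe 10,3,7,0 -> slot 0
270: h=2 -> slot 2
980: h=10, h2=1, probe 10,0,1,2,3,4 -> slot 4
Table: [353, 634, 270, 675, 980, ., ., 678, ., ., 364]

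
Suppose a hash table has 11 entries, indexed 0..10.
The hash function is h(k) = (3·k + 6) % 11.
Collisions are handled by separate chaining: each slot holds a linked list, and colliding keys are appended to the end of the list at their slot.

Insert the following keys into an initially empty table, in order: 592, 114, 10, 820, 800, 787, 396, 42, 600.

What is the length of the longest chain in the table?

592 → bucket 0
114 → bucket 7
10 → bucket 3
820 → bucket 2
800 → bucket 8
787 → bucket 2 (collision)
396 → bucket 6
42 → bucket 0 (collision)
600 → bucket 2 (collision)
Final buckets:
0: 592 -> 42
1: ∅
2: 820 -> 787 -> 600
3: 10
4: ∅
5: ∅
6: 396
7: 114
8: 800
9: ∅
10: ∅

3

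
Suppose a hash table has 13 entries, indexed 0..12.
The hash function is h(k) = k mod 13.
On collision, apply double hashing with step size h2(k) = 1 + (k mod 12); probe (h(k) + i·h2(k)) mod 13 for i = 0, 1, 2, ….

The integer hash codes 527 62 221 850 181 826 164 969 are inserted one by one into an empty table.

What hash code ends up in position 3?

826

527 hashes to 7; slot 7 is free -> place at 7.
62 hashes to 10; slot 10 is free -> place at 10.
221 hashes to 0; slot 0 is free -> place at 0.
850 hashes to 5; slot 5 is free -> place at 5.
181 hashes to 12; slot 12 is free -> place at 12.
826 hashes to 7, h2=11; 7,5 taken -> place at 3.
164 hashes to 8; slot 8 is free -> place at 8.
969 hashes to 7, h2=10; 7 taken -> place at 4.
Table: [221, ., ., 826, 969, 850, ., 527, 164, ., 62, ., 181]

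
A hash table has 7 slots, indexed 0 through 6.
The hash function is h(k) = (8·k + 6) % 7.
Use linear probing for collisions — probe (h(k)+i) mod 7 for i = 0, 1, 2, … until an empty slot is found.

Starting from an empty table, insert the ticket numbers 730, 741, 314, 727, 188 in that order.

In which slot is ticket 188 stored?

730 hashes to 1; slot 1 is free => place at 1.
741 hashes to 5; slot 5 is free => place at 5.
314 hashes to 5; 5 taken => place at 6.
727 hashes to 5; 5,6 taken => place at 0.
188 hashes to 5; 5,6,0,1 taken => place at 2.
Table: [727, 730, 188, ., ., 741, 314]

2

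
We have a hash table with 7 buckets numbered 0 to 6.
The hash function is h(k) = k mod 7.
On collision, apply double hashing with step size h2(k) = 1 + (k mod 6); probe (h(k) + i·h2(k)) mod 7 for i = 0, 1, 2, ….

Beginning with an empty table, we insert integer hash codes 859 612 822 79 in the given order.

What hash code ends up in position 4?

822

859 hashes to 5; slot 5 is free → place at 5.
612 hashes to 3; slot 3 is free → place at 3.
822 hashes to 3, h2=1; 3 taken → place at 4.
79 hashes to 2; slot 2 is free → place at 2.
Table: [∅, ∅, 79, 612, 822, 859, ∅]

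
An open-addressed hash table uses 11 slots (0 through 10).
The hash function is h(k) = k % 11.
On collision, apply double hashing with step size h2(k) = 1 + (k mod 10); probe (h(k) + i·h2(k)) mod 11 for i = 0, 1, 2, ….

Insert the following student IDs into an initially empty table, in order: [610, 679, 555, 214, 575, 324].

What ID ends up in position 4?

324

Insert 610: h=5, slot 5 empty => index 5.
Insert 679: h=8, slot 8 empty => index 8.
Insert 555: h=5, h2=6, slot 5 occupied => index 0.
Insert 214: h=5, h2=5, slot 5 occupied => index 10.
Insert 575: h=3, slot 3 empty => index 3.
Insert 324: h=5, h2=5, slots 5,10 occupied => index 4.
Table: [555, -, -, 575, 324, 610, -, -, 679, -, 214]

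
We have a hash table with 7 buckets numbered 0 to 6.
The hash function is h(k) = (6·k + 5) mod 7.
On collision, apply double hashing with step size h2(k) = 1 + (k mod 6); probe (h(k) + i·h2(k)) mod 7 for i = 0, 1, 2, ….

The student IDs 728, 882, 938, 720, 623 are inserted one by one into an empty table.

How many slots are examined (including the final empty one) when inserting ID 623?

2

728 hashes to 5; slot 5 is free -> place at 5.
882 hashes to 5, h2=1; 5 taken -> place at 6.
938 hashes to 5, h2=3; 5 taken -> place at 1.
720 hashes to 6, h2=1; 6 taken -> place at 0.
623 hashes to 5, h2=6; 5 taken -> place at 4.
Table: [720, 938, _, _, 623, 728, 882]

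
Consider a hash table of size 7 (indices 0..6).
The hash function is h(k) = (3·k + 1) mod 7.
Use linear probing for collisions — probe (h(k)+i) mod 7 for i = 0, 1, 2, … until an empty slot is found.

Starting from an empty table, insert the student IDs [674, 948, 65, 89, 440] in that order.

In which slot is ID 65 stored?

1

674: h=0 → slot 0
948: h=3 → slot 3
65: h=0, probe 0,1 → slot 1
89: h=2 → slot 2
440: h=5 → slot 5
Table: [674, 65, 89, 948, _, 440, _]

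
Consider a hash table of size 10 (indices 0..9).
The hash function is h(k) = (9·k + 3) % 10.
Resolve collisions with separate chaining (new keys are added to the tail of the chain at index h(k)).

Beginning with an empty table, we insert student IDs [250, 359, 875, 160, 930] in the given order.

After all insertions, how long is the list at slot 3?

250 -> bucket 3
359 -> bucket 4
875 -> bucket 8
160 -> bucket 3 (collision)
930 -> bucket 3 (collision)
Final buckets:
0: —
1: —
2: —
3: 250 -> 160 -> 930
4: 359
5: —
6: —
7: —
8: 875
9: —

3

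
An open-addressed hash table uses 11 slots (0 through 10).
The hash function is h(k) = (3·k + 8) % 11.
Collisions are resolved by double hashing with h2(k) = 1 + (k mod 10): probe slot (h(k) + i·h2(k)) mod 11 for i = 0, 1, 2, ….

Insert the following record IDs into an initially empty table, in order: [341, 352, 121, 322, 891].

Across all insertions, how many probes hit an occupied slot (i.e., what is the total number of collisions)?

4

341: h=8 -> slot 8
352: h=8, h2=3, probe 8,0 -> slot 0
121: h=8, h2=2, probe 8,10 -> slot 10
322: h=6 -> slot 6
891: h=8, h2=2, probe 8,10,1 -> slot 1
Table: [352, 891, -, -, -, -, 322, -, 341, -, 121]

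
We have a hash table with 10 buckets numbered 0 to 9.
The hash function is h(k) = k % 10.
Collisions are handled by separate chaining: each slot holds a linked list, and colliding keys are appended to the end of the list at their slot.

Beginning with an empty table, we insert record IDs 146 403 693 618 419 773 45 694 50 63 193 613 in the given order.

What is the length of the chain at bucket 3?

146 → bucket 6
403 → bucket 3
693 → bucket 3 (collision)
618 → bucket 8
419 → bucket 9
773 → bucket 3 (collision)
45 → bucket 5
694 → bucket 4
50 → bucket 0
63 → bucket 3 (collision)
193 → bucket 3 (collision)
613 → bucket 3 (collision)
Final buckets:
0: 50
1: ∅
2: ∅
3: 403 -> 693 -> 773 -> 63 -> 193 -> 613
4: 694
5: 45
6: 146
7: ∅
8: 618
9: 419

6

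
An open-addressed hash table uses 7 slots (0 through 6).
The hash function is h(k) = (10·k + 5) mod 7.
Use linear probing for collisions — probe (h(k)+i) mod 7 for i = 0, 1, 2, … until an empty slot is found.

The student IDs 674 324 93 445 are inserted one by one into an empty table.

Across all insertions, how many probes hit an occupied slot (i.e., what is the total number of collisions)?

3

Insert 674: h=4, slot 4 empty -> index 4.
Insert 324: h=4, slot 4 occupied -> index 5.
Insert 93: h=4, slots 4,5 occupied -> index 6.
Insert 445: h=3, slot 3 empty -> index 3.
Table: [∅, ∅, ∅, 445, 674, 324, 93]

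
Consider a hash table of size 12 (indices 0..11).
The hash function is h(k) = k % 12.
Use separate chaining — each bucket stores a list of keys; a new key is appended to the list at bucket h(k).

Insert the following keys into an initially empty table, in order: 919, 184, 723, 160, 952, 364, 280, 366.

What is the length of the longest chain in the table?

5

919 -> bucket 7
184 -> bucket 4
723 -> bucket 3
160 -> bucket 4 (collision)
952 -> bucket 4 (collision)
364 -> bucket 4 (collision)
280 -> bucket 4 (collision)
366 -> bucket 6
Final buckets:
0: —
1: —
2: —
3: 723
4: 184 -> 160 -> 952 -> 364 -> 280
5: —
6: 366
7: 919
8: —
9: —
10: —
11: —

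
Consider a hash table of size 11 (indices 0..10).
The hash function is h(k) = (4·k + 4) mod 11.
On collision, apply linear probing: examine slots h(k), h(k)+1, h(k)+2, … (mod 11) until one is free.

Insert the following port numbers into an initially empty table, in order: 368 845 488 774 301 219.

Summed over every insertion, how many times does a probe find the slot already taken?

4

368: h=2 → slot 2
845: h=7 → slot 7
488: h=9 → slot 9
774: h=9, probe 9,10 → slot 10
301: h=9, probe 9,10,0 → slot 0
219: h=0, probe 0,1 → slot 1
Table: [301, 219, 368, —, —, —, —, 845, —, 488, 774]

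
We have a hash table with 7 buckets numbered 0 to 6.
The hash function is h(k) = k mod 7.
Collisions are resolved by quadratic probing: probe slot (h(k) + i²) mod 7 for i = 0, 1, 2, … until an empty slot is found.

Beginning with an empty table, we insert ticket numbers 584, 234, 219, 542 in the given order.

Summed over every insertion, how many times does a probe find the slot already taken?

3

584: h=3 → slot 3
234: h=3, probe 3,4 → slot 4
219: h=2 → slot 2
542: h=3, probe 3,4,0 → slot 0
Table: [542, -, 219, 584, 234, -, -]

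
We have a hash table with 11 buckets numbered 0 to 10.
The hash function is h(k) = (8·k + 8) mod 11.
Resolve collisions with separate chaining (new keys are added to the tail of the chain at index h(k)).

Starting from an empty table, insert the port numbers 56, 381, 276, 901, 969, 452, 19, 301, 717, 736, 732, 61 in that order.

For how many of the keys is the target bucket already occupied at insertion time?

5

Insert 56: h=5, bucket 5 empty → new chain.
Insert 381: h=9, bucket 9 empty → new chain.
Insert 276: h=5, bucket 5 nonempty → append to chain.
Insert 901: h=0, bucket 0 empty → new chain.
Insert 969: h=5, bucket 5 nonempty → append to chain.
Insert 452: h=5, bucket 5 nonempty → append to chain.
Insert 19: h=6, bucket 6 empty → new chain.
Insert 301: h=7, bucket 7 empty → new chain.
Insert 717: h=2, bucket 2 empty → new chain.
Insert 736: h=0, bucket 0 nonempty → append to chain.
Insert 732: h=1, bucket 1 empty → new chain.
Insert 61: h=1, bucket 1 nonempty → append to chain.
Final buckets:
0: 901 -> 736
1: 732 -> 61
2: 717
3: -
4: -
5: 56 -> 276 -> 969 -> 452
6: 19
7: 301
8: -
9: 381
10: -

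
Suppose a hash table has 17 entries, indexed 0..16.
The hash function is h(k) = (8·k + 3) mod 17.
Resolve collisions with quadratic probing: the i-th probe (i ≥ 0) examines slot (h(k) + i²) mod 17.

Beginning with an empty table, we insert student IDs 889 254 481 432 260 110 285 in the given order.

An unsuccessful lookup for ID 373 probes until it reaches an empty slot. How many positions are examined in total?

889: h=9 => slot 9
254: h=12 => slot 12
481: h=9, probe 9,10 => slot 10
432: h=8 => slot 8
260: h=9, probe 9,10,13 => slot 13
110: h=16 => slot 16
285: h=5 => slot 5
Table: [., ., ., ., ., 285, ., ., 432, 889, 481, ., 254, 260, ., ., 110]
Lookup 373: h=12, probe 12,13,16,4 → slot 4 empty, not found.

4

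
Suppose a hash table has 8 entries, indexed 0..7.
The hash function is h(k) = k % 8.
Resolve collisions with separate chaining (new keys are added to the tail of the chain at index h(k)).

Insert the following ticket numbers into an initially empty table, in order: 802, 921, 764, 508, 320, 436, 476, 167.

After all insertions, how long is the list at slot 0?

1

802 -> bucket 2
921 -> bucket 1
764 -> bucket 4
508 -> bucket 4 (collision)
320 -> bucket 0
436 -> bucket 4 (collision)
476 -> bucket 4 (collision)
167 -> bucket 7
Final buckets:
0: 320
1: 921
2: 802
3: -
4: 764 -> 508 -> 436 -> 476
5: -
6: -
7: 167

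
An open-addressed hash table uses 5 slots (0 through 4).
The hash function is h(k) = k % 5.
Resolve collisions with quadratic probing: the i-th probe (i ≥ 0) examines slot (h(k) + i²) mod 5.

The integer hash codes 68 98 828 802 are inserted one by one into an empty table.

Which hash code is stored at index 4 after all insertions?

98

68 hashes to 3; slot 3 is free → place at 3.
98 hashes to 3; 3 taken → place at 4.
828 hashes to 3; 3,4 taken → place at 2.
802 hashes to 2; 2,3 taken → place at 1.
Table: [-, 802, 828, 68, 98]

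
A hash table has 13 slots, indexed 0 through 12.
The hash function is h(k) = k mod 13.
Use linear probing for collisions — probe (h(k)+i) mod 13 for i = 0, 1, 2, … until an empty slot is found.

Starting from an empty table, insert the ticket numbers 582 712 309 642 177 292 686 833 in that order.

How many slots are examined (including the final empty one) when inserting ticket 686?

4

582: h=10 -> slot 10
712: h=10, probe 10,11 -> slot 11
309: h=10, probe 10,11,12 -> slot 12
642: h=5 -> slot 5
177: h=8 -> slot 8
292: h=6 -> slot 6
686: h=10, probe 10,11,12,0 -> slot 0
833: h=1 -> slot 1
Table: [686, 833, -, -, -, 642, 292, -, 177, -, 582, 712, 309]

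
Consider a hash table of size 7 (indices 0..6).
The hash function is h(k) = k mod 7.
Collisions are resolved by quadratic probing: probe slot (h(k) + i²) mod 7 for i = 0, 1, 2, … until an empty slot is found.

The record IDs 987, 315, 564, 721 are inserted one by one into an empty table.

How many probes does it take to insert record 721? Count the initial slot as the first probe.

4

Insert 987: h=0, slot 0 empty => index 0.
Insert 315: h=0, slot 0 occupied => index 1.
Insert 564: h=4, slot 4 empty => index 4.
Insert 721: h=0, slots 0,1,4 occupied => index 2.
Table: [987, 315, 721, -, 564, -, -]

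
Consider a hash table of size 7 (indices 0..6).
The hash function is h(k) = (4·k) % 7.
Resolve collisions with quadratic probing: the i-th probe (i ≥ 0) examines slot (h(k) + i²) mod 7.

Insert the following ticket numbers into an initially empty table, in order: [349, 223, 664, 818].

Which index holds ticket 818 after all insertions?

5

349: h=3 -> slot 3
223: h=3, probe 3,4 -> slot 4
664: h=3, probe 3,4,0 -> slot 0
818: h=3, probe 3,4,0,5 -> slot 5
Table: [664, _, _, 349, 223, 818, _]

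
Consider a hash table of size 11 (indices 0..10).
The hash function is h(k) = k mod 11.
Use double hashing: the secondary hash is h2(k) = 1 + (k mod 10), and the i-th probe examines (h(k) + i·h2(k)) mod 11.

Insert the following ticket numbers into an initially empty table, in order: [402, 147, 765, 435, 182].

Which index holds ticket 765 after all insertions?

1

402: h=6 => slot 6
147: h=4 => slot 4
765: h=6, h2=6, probe 6,1 => slot 1
435: h=6, h2=6, probe 6,1,7 => slot 7
182: h=6, h2=3, probe 6,9 => slot 9
Table: [., 765, ., ., 147, ., 402, 435, ., 182, .]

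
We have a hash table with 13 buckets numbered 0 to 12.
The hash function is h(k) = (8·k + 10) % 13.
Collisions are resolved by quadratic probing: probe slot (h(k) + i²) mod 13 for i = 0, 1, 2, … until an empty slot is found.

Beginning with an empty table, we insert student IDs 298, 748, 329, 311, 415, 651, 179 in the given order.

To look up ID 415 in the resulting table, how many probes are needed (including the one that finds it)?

Insert 298: h=2, slot 2 empty => index 2.
Insert 748: h=1, slot 1 empty => index 1.
Insert 329: h=3, slot 3 empty => index 3.
Insert 311: h=2, slots 2,3 occupied => index 6.
Insert 415: h=2, slots 2,3,6 occupied => index 11.
Insert 651: h=5, slot 5 empty => index 5.
Insert 179: h=12, slot 12 empty => index 12.
Table: [∅, 748, 298, 329, ∅, 651, 311, ∅, ∅, ∅, ∅, 415, 179]
Lookup 415: h=2, probe 2,3,6,11 → found at 11.

4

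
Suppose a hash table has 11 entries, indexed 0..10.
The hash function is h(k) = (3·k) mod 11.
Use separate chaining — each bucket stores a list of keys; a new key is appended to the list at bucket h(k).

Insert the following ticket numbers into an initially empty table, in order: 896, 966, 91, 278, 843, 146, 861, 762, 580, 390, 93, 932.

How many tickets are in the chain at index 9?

5

Insert 896: h=4, bucket 4 empty -> new chain.
Insert 966: h=5, bucket 5 empty -> new chain.
Insert 91: h=9, bucket 9 empty -> new chain.
Insert 278: h=9, bucket 9 nonempty -> append to chain.
Insert 843: h=10, bucket 10 empty -> new chain.
Insert 146: h=9, bucket 9 nonempty -> append to chain.
Insert 861: h=9, bucket 9 nonempty -> append to chain.
Insert 762: h=9, bucket 9 nonempty -> append to chain.
Insert 580: h=2, bucket 2 empty -> new chain.
Insert 390: h=4, bucket 4 nonempty -> append to chain.
Insert 93: h=4, bucket 4 nonempty -> append to chain.
Insert 932: h=2, bucket 2 nonempty -> append to chain.
Final buckets:
0: -
1: -
2: 580 -> 932
3: -
4: 896 -> 390 -> 93
5: 966
6: -
7: -
8: -
9: 91 -> 278 -> 146 -> 861 -> 762
10: 843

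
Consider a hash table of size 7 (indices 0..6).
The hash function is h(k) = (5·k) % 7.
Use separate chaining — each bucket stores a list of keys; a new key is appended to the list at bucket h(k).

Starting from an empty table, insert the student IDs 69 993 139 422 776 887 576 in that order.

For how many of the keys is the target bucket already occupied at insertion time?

4

Insert 69: h=2, bucket 2 empty → new chain.
Insert 993: h=2, bucket 2 nonempty → append to chain.
Insert 139: h=2, bucket 2 nonempty → append to chain.
Insert 422: h=3, bucket 3 empty → new chain.
Insert 776: h=2, bucket 2 nonempty → append to chain.
Insert 887: h=4, bucket 4 empty → new chain.
Insert 576: h=3, bucket 3 nonempty → append to chain.
Final buckets:
0: _
1: _
2: 69 -> 993 -> 139 -> 776
3: 422 -> 576
4: 887
5: _
6: _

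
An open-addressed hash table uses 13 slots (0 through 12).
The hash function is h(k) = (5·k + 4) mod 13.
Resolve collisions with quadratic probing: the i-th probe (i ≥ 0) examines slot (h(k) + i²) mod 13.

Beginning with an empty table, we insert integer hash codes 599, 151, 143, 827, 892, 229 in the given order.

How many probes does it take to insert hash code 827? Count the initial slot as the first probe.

599 hashes to 9; slot 9 is free -> place at 9.
151 hashes to 5; slot 5 is free -> place at 5.
143 hashes to 4; slot 4 is free -> place at 4.
827 hashes to 5; 5 taken -> place at 6.
892 hashes to 5; 5,6,9 taken -> place at 1.
229 hashes to 5; 5,6,9,1 taken -> place at 8.
Table: [-, 892, -, -, 143, 151, 827, -, 229, 599, -, -, -]

2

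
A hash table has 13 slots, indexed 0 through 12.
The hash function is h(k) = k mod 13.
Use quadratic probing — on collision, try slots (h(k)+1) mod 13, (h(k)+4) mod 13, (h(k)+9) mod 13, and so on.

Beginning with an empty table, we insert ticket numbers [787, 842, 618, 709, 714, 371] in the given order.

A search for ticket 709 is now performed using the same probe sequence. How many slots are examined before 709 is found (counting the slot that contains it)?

Insert 787: h=7, slot 7 empty -> index 7.
Insert 842: h=10, slot 10 empty -> index 10.
Insert 618: h=7, slot 7 occupied -> index 8.
Insert 709: h=7, slots 7,8 occupied -> index 11.
Insert 714: h=12, slot 12 empty -> index 12.
Insert 371: h=7, slots 7,8,11 occupied -> index 3.
Table: [_, _, _, 371, _, _, _, 787, 618, _, 842, 709, 714]
Lookup 709: h=7, probe 7,8,11 → found at 11.

3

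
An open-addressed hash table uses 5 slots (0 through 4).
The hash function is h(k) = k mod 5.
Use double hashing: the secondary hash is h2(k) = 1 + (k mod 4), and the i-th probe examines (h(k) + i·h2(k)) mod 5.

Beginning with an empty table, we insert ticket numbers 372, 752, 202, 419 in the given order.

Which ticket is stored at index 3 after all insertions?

372: h=2 -> slot 2
752: h=2, h2=1, probe 2,3 -> slot 3
202: h=2, h2=3, probe 2,0 -> slot 0
419: h=4 -> slot 4
Table: [202, —, 372, 752, 419]

752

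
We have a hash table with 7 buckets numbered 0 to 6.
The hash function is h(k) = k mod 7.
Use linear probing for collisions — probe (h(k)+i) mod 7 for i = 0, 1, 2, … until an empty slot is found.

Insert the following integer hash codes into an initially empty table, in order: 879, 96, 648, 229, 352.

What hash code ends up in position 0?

879: h=4 -> slot 4
96: h=5 -> slot 5
648: h=4, probe 4,5,6 -> slot 6
229: h=5, probe 5,6,0 -> slot 0
352: h=2 -> slot 2
Table: [229, ∅, 352, ∅, 879, 96, 648]

229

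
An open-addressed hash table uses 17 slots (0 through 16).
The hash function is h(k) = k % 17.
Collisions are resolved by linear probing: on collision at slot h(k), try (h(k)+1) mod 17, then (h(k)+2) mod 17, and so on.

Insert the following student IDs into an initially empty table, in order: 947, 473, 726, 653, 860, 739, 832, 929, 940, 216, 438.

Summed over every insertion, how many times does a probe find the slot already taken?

947 hashes to 12; slot 12 is free => place at 12.
473 hashes to 14; slot 14 is free => place at 14.
726 hashes to 12; 12 taken => place at 13.
653 hashes to 7; slot 7 is free => place at 7.
860 hashes to 10; slot 10 is free => place at 10.
739 hashes to 8; slot 8 is free => place at 8.
832 hashes to 16; slot 16 is free => place at 16.
929 hashes to 11; slot 11 is free => place at 11.
940 hashes to 5; slot 5 is free => place at 5.
216 hashes to 12; 12,13,14 taken => place at 15.
438 hashes to 13; 13,14,15,16 taken => place at 0.
Table: [438, -, -, -, -, 940, -, 653, 739, -, 860, 929, 947, 726, 473, 216, 832]

8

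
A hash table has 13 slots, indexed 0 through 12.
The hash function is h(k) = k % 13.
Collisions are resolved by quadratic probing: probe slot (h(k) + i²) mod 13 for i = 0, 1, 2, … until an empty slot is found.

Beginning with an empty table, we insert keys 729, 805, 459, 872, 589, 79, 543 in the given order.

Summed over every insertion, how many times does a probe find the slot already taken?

Insert 729: h=1, slot 1 empty => index 1.
Insert 805: h=12, slot 12 empty => index 12.
Insert 459: h=4, slot 4 empty => index 4.
Insert 872: h=1, slot 1 occupied => index 2.
Insert 589: h=4, slot 4 occupied => index 5.
Insert 79: h=1, slots 1,2,5 occupied => index 10.
Insert 543: h=10, slot 10 occupied => index 11.
Table: [—, 729, 872, —, 459, 589, —, —, —, —, 79, 543, 805]

6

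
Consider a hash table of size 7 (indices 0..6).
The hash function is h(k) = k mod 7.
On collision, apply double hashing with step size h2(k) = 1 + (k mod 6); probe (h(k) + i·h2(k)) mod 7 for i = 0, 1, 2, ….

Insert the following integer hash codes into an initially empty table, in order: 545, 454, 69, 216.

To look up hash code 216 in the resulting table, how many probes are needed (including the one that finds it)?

545 hashes to 6; slot 6 is free => place at 6.
454 hashes to 6, h2=5; 6 taken => place at 4.
69 hashes to 6, h2=4; 6 taken => place at 3.
216 hashes to 6, h2=1; 6 taken => place at 0.
Table: [216, -, -, 69, 454, -, 545]
Lookup 216: h=6, h2=1, probe 6,0 → found at 0.

2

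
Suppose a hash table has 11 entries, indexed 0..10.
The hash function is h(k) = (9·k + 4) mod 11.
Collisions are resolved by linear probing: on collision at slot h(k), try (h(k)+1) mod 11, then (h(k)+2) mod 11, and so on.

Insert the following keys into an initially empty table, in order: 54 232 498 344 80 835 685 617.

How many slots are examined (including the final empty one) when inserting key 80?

3

54 hashes to 6; slot 6 is free -> place at 6.
232 hashes to 2; slot 2 is free -> place at 2.
498 hashes to 9; slot 9 is free -> place at 9.
344 hashes to 9; 9 taken -> place at 10.
80 hashes to 9; 9,10 taken -> place at 0.
835 hashes to 6; 6 taken -> place at 7.
685 hashes to 9; 9,10,0 taken -> place at 1.
617 hashes to 2; 2 taken -> place at 3.
Table: [80, 685, 232, 617, _, _, 54, 835, _, 498, 344]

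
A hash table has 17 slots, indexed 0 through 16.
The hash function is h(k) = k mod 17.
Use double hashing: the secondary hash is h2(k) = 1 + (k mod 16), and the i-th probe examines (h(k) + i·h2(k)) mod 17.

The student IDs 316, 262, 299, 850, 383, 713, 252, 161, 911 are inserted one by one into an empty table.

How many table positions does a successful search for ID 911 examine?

Insert 316: h=10, slot 10 empty => index 10.
Insert 262: h=7, slot 7 empty => index 7.
Insert 299: h=10, h2=12, slot 10 occupied => index 5.
Insert 850: h=0, slot 0 empty => index 0.
Insert 383: h=9, slot 9 empty => index 9.
Insert 713: h=16, slot 16 empty => index 16.
Insert 252: h=14, slot 14 empty => index 14.
Insert 161: h=8, slot 8 empty => index 8.
Insert 911: h=10, h2=16, slots 10,9,8,7 occupied => index 6.
Table: [850, —, —, —, —, 299, 911, 262, 161, 383, 316, —, —, —, 252, —, 713]
Lookup 911: h=10, h2=16, probe 10,9,8,7,6 → found at 6.

5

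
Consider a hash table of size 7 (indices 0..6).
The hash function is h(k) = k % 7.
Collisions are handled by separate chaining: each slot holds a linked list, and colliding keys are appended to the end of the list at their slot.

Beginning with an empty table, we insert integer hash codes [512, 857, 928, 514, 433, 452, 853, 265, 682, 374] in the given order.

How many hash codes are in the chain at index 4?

512 -> bucket 1
857 -> bucket 3
928 -> bucket 4
514 -> bucket 3 (collision)
433 -> bucket 6
452 -> bucket 4 (collision)
853 -> bucket 6 (collision)
265 -> bucket 6 (collision)
682 -> bucket 3 (collision)
374 -> bucket 3 (collision)
Final buckets:
0: ∅
1: 512
2: ∅
3: 857 -> 514 -> 682 -> 374
4: 928 -> 452
5: ∅
6: 433 -> 853 -> 265

2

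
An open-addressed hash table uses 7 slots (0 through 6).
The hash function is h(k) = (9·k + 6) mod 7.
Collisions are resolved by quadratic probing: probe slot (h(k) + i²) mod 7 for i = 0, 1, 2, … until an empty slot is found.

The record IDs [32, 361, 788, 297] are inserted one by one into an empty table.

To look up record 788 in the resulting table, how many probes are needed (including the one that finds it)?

3

32: h=0 => slot 0
361: h=0, probe 0,1 => slot 1
788: h=0, probe 0,1,4 => slot 4
297: h=5 => slot 5
Table: [32, 361, -, -, 788, 297, -]
Lookup 788: h=0, probe 0,1,4 → found at 4.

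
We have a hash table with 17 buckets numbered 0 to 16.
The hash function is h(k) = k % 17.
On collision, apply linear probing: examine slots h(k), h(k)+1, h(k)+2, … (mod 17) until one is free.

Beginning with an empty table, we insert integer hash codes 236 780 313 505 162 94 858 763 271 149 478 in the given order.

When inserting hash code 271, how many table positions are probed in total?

3

Insert 236: h=15, slot 15 empty => index 15.
Insert 780: h=15, slot 15 occupied => index 16.
Insert 313: h=7, slot 7 empty => index 7.
Insert 505: h=12, slot 12 empty => index 12.
Insert 162: h=9, slot 9 empty => index 9.
Insert 94: h=9, slot 9 occupied => index 10.
Insert 858: h=8, slot 8 empty => index 8.
Insert 763: h=15, slots 15,16 occupied => index 0.
Insert 271: h=16, slots 16,0 occupied => index 1.
Insert 149: h=13, slot 13 empty => index 13.
Insert 478: h=2, slot 2 empty => index 2.
Table: [763, 271, 478, ∅, ∅, ∅, ∅, 313, 858, 162, 94, ∅, 505, 149, ∅, 236, 780]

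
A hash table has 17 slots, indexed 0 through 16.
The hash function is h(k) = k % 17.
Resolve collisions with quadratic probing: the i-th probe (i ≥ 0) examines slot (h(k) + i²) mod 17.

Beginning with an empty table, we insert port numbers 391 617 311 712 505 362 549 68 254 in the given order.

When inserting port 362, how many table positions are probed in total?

Insert 391: h=0, slot 0 empty → index 0.
Insert 617: h=5, slot 5 empty → index 5.
Insert 311: h=5, slot 5 occupied → index 6.
Insert 712: h=15, slot 15 empty → index 15.
Insert 505: h=12, slot 12 empty → index 12.
Insert 362: h=5, slots 5,6 occupied → index 9.
Insert 549: h=5, slots 5,6,9 occupied → index 14.
Insert 68: h=0, slot 0 occupied → index 1.
Insert 254: h=16, slot 16 empty → index 16.
Table: [391, 68, —, —, —, 617, 311, —, —, 362, —, —, 505, —, 549, 712, 254]

3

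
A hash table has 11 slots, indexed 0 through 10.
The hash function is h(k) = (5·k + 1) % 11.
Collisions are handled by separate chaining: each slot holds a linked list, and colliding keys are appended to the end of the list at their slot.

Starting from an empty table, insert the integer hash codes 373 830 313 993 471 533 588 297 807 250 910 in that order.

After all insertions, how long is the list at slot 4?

4

Insert 373: h=7, bucket 7 empty -> new chain.
Insert 830: h=4, bucket 4 empty -> new chain.
Insert 313: h=4, bucket 4 nonempty -> append to chain.
Insert 993: h=5, bucket 5 empty -> new chain.
Insert 471: h=2, bucket 2 empty -> new chain.
Insert 533: h=4, bucket 4 nonempty -> append to chain.
Insert 588: h=4, bucket 4 nonempty -> append to chain.
Insert 297: h=1, bucket 1 empty -> new chain.
Insert 807: h=10, bucket 10 empty -> new chain.
Insert 250: h=8, bucket 8 empty -> new chain.
Insert 910: h=8, bucket 8 nonempty -> append to chain.
Final buckets:
0: ∅
1: 297
2: 471
3: ∅
4: 830 -> 313 -> 533 -> 588
5: 993
6: ∅
7: 373
8: 250 -> 910
9: ∅
10: 807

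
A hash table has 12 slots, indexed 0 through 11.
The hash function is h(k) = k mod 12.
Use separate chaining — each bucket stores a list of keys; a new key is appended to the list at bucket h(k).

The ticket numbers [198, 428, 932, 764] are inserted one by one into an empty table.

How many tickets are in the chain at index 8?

Insert 198: h=6, bucket 6 empty → new chain.
Insert 428: h=8, bucket 8 empty → new chain.
Insert 932: h=8, bucket 8 nonempty → append to chain.
Insert 764: h=8, bucket 8 nonempty → append to chain.
Final buckets:
0: ∅
1: ∅
2: ∅
3: ∅
4: ∅
5: ∅
6: 198
7: ∅
8: 428 -> 932 -> 764
9: ∅
10: ∅
11: ∅

3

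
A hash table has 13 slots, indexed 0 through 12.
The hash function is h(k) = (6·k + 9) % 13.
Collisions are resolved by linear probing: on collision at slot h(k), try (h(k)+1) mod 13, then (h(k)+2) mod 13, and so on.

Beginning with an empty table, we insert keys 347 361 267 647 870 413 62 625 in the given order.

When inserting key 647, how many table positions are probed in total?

347 hashes to 11; slot 11 is free => place at 11.
361 hashes to 4; slot 4 is free => place at 4.
267 hashes to 12; slot 12 is free => place at 12.
647 hashes to 4; 4 taken => place at 5.
870 hashes to 3; slot 3 is free => place at 3.
413 hashes to 4; 4,5 taken => place at 6.
62 hashes to 4; 4,5,6 taken => place at 7.
625 hashes to 2; slot 2 is free => place at 2.
Table: [—, —, 625, 870, 361, 647, 413, 62, —, —, —, 347, 267]

2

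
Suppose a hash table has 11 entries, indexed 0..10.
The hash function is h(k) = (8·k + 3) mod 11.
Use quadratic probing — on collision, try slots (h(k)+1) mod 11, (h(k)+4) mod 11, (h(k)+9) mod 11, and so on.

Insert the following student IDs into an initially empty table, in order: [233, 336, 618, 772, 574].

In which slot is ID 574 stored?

233 hashes to 8; slot 8 is free → place at 8.
336 hashes to 7; slot 7 is free → place at 7.
618 hashes to 8; 8 taken → place at 9.
772 hashes to 8; 8,9 taken → place at 1.
574 hashes to 8; 8,9,1 taken → place at 6.
Table: [—, 772, —, —, —, —, 574, 336, 233, 618, —]

6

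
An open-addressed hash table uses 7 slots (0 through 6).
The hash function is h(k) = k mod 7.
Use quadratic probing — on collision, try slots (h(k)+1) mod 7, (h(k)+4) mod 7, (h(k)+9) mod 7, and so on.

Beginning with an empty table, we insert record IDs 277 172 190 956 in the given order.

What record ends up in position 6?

956

277 hashes to 4; slot 4 is free => place at 4.
172 hashes to 4; 4 taken => place at 5.
190 hashes to 1; slot 1 is free => place at 1.
956 hashes to 4; 4,5,1 taken => place at 6.
Table: [_, 190, _, _, 277, 172, 956]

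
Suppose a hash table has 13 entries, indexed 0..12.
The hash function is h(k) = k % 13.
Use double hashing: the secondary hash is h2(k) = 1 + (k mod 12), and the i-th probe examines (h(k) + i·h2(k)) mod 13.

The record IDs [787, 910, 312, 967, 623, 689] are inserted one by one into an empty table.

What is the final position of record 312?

787 hashes to 7; slot 7 is free => place at 7.
910 hashes to 0; slot 0 is free => place at 0.
312 hashes to 0, h2=1; 0 taken => place at 1.
967 hashes to 5; slot 5 is free => place at 5.
623 hashes to 12; slot 12 is free => place at 12.
689 hashes to 0, h2=6; 0 taken => place at 6.
Table: [910, 312, _, _, _, 967, 689, 787, _, _, _, _, 623]

1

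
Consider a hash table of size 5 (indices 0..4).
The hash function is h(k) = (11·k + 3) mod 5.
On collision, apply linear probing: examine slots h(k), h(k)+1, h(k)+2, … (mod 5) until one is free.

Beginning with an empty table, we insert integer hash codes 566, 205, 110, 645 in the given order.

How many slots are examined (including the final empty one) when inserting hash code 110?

566 hashes to 4; slot 4 is free → place at 4.
205 hashes to 3; slot 3 is free → place at 3.
110 hashes to 3; 3,4 taken → place at 0.
645 hashes to 3; 3,4,0 taken → place at 1.
Table: [110, 645, ∅, 205, 566]

3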